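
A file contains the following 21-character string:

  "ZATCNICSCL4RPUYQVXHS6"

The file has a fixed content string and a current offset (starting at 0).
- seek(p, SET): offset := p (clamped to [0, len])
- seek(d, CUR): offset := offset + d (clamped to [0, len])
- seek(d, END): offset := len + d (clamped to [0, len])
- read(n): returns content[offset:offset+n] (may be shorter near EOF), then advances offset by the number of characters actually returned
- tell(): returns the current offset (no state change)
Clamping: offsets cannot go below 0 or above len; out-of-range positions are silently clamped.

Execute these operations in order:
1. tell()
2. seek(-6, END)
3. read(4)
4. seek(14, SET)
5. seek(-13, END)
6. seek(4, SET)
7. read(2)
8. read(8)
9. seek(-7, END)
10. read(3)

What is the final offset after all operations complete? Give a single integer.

After 1 (tell()): offset=0
After 2 (seek(-6, END)): offset=15
After 3 (read(4)): returned 'QVXH', offset=19
After 4 (seek(14, SET)): offset=14
After 5 (seek(-13, END)): offset=8
After 6 (seek(4, SET)): offset=4
After 7 (read(2)): returned 'NI', offset=6
After 8 (read(8)): returned 'CSCL4RPU', offset=14
After 9 (seek(-7, END)): offset=14
After 10 (read(3)): returned 'YQV', offset=17

Answer: 17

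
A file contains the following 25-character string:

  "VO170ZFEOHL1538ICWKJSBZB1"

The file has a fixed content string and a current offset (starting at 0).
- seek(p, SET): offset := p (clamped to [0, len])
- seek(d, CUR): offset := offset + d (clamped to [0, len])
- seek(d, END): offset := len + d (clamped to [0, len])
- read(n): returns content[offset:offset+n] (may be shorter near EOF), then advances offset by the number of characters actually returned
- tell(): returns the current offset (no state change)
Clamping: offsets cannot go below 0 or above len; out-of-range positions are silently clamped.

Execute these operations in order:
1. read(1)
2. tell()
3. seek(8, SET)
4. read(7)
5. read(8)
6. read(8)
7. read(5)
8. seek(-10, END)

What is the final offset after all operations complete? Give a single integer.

Answer: 15

Derivation:
After 1 (read(1)): returned 'V', offset=1
After 2 (tell()): offset=1
After 3 (seek(8, SET)): offset=8
After 4 (read(7)): returned 'OHL1538', offset=15
After 5 (read(8)): returned 'ICWKJSBZ', offset=23
After 6 (read(8)): returned 'B1', offset=25
After 7 (read(5)): returned '', offset=25
After 8 (seek(-10, END)): offset=15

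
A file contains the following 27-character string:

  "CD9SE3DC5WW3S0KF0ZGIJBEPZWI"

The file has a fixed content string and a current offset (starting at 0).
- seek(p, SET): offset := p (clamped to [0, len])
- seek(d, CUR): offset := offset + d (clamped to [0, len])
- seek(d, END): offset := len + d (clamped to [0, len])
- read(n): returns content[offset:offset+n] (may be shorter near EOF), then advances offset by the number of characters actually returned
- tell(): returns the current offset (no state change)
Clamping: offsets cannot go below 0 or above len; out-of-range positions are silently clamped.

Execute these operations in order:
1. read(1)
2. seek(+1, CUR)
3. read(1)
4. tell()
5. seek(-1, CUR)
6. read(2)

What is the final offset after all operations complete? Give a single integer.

Answer: 4

Derivation:
After 1 (read(1)): returned 'C', offset=1
After 2 (seek(+1, CUR)): offset=2
After 3 (read(1)): returned '9', offset=3
After 4 (tell()): offset=3
After 5 (seek(-1, CUR)): offset=2
After 6 (read(2)): returned '9S', offset=4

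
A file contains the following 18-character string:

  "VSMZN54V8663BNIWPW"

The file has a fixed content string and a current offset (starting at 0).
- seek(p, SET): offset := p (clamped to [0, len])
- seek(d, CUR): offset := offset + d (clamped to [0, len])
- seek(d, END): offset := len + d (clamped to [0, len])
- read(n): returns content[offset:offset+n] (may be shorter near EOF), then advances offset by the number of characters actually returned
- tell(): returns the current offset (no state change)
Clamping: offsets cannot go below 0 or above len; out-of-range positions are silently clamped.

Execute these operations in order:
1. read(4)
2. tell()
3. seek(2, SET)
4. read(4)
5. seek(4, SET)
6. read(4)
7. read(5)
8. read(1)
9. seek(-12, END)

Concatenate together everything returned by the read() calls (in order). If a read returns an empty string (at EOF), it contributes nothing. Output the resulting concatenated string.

Answer: VSMZMZN5N54V8663BN

Derivation:
After 1 (read(4)): returned 'VSMZ', offset=4
After 2 (tell()): offset=4
After 3 (seek(2, SET)): offset=2
After 4 (read(4)): returned 'MZN5', offset=6
After 5 (seek(4, SET)): offset=4
After 6 (read(4)): returned 'N54V', offset=8
After 7 (read(5)): returned '8663B', offset=13
After 8 (read(1)): returned 'N', offset=14
After 9 (seek(-12, END)): offset=6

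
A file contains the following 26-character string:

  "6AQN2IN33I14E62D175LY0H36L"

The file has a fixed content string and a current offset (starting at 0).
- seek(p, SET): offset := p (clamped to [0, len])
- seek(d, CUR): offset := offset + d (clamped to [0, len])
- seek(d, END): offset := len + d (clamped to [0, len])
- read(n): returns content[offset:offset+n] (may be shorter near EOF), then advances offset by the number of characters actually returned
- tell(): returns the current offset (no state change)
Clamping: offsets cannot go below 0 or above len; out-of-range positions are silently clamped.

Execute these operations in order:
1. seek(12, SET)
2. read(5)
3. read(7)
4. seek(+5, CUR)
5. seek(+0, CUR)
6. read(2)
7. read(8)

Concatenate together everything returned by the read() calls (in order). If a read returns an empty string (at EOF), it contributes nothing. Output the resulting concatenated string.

Answer: E62D175LY0H3

Derivation:
After 1 (seek(12, SET)): offset=12
After 2 (read(5)): returned 'E62D1', offset=17
After 3 (read(7)): returned '75LY0H3', offset=24
After 4 (seek(+5, CUR)): offset=26
After 5 (seek(+0, CUR)): offset=26
After 6 (read(2)): returned '', offset=26
After 7 (read(8)): returned '', offset=26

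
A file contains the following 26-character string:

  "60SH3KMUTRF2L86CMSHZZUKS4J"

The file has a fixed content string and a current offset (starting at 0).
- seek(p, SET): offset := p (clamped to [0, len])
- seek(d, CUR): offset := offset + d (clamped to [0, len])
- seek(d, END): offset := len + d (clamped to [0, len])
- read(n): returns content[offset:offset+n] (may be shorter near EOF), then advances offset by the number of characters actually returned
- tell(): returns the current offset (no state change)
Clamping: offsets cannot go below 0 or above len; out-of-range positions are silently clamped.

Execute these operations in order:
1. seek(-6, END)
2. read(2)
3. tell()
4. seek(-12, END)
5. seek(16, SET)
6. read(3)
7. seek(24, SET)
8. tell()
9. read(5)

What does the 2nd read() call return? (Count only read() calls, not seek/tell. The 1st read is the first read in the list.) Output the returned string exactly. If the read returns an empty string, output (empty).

After 1 (seek(-6, END)): offset=20
After 2 (read(2)): returned 'ZU', offset=22
After 3 (tell()): offset=22
After 4 (seek(-12, END)): offset=14
After 5 (seek(16, SET)): offset=16
After 6 (read(3)): returned 'MSH', offset=19
After 7 (seek(24, SET)): offset=24
After 8 (tell()): offset=24
After 9 (read(5)): returned '4J', offset=26

Answer: MSH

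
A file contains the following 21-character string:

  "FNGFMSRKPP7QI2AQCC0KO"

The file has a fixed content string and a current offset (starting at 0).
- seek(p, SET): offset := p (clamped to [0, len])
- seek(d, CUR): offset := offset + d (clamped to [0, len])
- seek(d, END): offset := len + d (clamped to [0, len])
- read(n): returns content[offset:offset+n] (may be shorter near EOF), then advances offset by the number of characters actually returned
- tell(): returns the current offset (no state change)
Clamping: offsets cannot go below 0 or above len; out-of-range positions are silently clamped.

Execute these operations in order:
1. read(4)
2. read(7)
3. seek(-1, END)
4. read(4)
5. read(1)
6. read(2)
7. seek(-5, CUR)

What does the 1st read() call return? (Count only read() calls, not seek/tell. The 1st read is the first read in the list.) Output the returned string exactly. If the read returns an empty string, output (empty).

Answer: FNGF

Derivation:
After 1 (read(4)): returned 'FNGF', offset=4
After 2 (read(7)): returned 'MSRKPP7', offset=11
After 3 (seek(-1, END)): offset=20
After 4 (read(4)): returned 'O', offset=21
After 5 (read(1)): returned '', offset=21
After 6 (read(2)): returned '', offset=21
After 7 (seek(-5, CUR)): offset=16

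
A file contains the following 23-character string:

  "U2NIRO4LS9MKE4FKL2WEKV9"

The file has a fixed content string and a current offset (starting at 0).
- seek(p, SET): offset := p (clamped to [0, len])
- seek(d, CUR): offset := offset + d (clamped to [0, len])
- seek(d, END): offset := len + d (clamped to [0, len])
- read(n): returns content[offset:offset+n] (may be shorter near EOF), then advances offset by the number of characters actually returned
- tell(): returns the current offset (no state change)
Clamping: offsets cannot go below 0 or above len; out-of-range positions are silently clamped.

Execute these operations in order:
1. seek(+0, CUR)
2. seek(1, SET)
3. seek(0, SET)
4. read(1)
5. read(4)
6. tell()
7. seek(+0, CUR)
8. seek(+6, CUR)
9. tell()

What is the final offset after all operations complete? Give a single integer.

Answer: 11

Derivation:
After 1 (seek(+0, CUR)): offset=0
After 2 (seek(1, SET)): offset=1
After 3 (seek(0, SET)): offset=0
After 4 (read(1)): returned 'U', offset=1
After 5 (read(4)): returned '2NIR', offset=5
After 6 (tell()): offset=5
After 7 (seek(+0, CUR)): offset=5
After 8 (seek(+6, CUR)): offset=11
After 9 (tell()): offset=11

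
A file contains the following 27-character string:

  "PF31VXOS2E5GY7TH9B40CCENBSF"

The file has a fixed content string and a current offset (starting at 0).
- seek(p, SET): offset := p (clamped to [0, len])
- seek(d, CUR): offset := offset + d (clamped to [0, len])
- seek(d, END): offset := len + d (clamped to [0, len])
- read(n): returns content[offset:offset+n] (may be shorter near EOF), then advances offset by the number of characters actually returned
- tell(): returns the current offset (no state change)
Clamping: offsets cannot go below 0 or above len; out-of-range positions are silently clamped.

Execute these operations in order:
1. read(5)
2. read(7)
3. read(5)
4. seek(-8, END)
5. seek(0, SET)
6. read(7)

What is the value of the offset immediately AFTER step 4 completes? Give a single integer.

Answer: 19

Derivation:
After 1 (read(5)): returned 'PF31V', offset=5
After 2 (read(7)): returned 'XOS2E5G', offset=12
After 3 (read(5)): returned 'Y7TH9', offset=17
After 4 (seek(-8, END)): offset=19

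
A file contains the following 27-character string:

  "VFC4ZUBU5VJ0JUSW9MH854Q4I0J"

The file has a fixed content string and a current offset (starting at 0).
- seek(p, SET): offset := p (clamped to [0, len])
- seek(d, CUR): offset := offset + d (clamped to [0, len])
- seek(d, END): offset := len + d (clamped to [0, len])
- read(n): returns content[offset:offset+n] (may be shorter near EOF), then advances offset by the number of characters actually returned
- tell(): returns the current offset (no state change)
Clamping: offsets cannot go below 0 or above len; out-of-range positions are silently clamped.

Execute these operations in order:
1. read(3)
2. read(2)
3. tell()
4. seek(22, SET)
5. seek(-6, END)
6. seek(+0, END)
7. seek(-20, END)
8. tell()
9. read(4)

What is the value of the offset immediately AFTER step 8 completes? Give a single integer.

After 1 (read(3)): returned 'VFC', offset=3
After 2 (read(2)): returned '4Z', offset=5
After 3 (tell()): offset=5
After 4 (seek(22, SET)): offset=22
After 5 (seek(-6, END)): offset=21
After 6 (seek(+0, END)): offset=27
After 7 (seek(-20, END)): offset=7
After 8 (tell()): offset=7

Answer: 7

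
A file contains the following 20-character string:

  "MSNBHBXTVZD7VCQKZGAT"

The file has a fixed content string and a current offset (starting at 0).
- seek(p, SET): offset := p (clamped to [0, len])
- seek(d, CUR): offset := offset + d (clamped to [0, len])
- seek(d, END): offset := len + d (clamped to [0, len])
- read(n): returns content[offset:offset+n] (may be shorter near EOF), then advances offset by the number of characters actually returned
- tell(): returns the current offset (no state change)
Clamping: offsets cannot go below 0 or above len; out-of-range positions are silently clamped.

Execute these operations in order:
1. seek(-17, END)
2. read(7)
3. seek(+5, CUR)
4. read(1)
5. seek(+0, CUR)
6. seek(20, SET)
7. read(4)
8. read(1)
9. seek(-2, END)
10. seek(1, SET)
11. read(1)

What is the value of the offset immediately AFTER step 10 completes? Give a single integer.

After 1 (seek(-17, END)): offset=3
After 2 (read(7)): returned 'BHBXTVZ', offset=10
After 3 (seek(+5, CUR)): offset=15
After 4 (read(1)): returned 'K', offset=16
After 5 (seek(+0, CUR)): offset=16
After 6 (seek(20, SET)): offset=20
After 7 (read(4)): returned '', offset=20
After 8 (read(1)): returned '', offset=20
After 9 (seek(-2, END)): offset=18
After 10 (seek(1, SET)): offset=1

Answer: 1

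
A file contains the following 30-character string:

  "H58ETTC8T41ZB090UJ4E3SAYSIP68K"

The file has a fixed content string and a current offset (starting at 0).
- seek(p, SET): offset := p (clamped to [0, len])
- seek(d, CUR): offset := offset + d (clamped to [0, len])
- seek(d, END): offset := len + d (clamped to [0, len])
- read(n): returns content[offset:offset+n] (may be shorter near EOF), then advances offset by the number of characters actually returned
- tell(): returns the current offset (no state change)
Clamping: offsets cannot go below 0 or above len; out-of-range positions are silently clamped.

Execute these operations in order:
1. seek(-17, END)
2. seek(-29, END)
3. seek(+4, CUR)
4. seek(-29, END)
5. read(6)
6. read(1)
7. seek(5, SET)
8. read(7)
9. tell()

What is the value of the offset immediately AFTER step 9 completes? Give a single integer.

Answer: 12

Derivation:
After 1 (seek(-17, END)): offset=13
After 2 (seek(-29, END)): offset=1
After 3 (seek(+4, CUR)): offset=5
After 4 (seek(-29, END)): offset=1
After 5 (read(6)): returned '58ETTC', offset=7
After 6 (read(1)): returned '8', offset=8
After 7 (seek(5, SET)): offset=5
After 8 (read(7)): returned 'TC8T41Z', offset=12
After 9 (tell()): offset=12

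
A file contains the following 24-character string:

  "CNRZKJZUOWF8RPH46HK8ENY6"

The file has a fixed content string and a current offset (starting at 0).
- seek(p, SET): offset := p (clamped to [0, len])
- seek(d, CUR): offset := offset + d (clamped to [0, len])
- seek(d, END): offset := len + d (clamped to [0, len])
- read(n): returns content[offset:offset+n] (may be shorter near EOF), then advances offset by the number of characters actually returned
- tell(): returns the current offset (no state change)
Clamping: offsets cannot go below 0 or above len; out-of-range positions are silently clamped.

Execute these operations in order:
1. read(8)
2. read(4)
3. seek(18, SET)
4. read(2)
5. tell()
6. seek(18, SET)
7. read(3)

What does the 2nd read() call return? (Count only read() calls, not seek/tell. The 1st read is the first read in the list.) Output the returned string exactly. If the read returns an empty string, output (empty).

After 1 (read(8)): returned 'CNRZKJZU', offset=8
After 2 (read(4)): returned 'OWF8', offset=12
After 3 (seek(18, SET)): offset=18
After 4 (read(2)): returned 'K8', offset=20
After 5 (tell()): offset=20
After 6 (seek(18, SET)): offset=18
After 7 (read(3)): returned 'K8E', offset=21

Answer: OWF8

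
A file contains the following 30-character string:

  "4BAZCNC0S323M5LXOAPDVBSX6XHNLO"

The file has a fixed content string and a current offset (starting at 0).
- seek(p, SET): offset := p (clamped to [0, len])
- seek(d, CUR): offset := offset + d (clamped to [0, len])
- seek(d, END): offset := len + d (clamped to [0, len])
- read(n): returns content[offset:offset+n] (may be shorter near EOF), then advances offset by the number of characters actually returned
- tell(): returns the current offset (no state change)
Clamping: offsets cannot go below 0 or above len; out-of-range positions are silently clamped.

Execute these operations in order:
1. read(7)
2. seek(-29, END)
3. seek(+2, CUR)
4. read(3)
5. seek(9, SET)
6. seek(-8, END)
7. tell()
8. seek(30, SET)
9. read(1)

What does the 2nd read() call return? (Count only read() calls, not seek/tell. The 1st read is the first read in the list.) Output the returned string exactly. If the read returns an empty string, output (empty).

After 1 (read(7)): returned '4BAZCNC', offset=7
After 2 (seek(-29, END)): offset=1
After 3 (seek(+2, CUR)): offset=3
After 4 (read(3)): returned 'ZCN', offset=6
After 5 (seek(9, SET)): offset=9
After 6 (seek(-8, END)): offset=22
After 7 (tell()): offset=22
After 8 (seek(30, SET)): offset=30
After 9 (read(1)): returned '', offset=30

Answer: ZCN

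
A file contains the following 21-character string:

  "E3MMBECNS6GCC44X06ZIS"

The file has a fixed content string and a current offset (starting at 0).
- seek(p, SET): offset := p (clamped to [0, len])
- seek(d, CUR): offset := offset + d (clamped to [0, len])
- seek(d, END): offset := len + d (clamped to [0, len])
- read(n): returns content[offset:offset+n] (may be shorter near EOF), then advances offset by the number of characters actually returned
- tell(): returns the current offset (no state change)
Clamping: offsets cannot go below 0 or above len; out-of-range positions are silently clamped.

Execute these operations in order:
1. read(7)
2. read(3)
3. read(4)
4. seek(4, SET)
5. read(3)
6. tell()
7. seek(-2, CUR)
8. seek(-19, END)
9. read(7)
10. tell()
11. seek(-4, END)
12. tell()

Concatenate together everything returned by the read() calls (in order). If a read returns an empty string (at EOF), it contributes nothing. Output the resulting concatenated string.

After 1 (read(7)): returned 'E3MMBEC', offset=7
After 2 (read(3)): returned 'NS6', offset=10
After 3 (read(4)): returned 'GCC4', offset=14
After 4 (seek(4, SET)): offset=4
After 5 (read(3)): returned 'BEC', offset=7
After 6 (tell()): offset=7
After 7 (seek(-2, CUR)): offset=5
After 8 (seek(-19, END)): offset=2
After 9 (read(7)): returned 'MMBECNS', offset=9
After 10 (tell()): offset=9
After 11 (seek(-4, END)): offset=17
After 12 (tell()): offset=17

Answer: E3MMBECNS6GCC4BECMMBECNS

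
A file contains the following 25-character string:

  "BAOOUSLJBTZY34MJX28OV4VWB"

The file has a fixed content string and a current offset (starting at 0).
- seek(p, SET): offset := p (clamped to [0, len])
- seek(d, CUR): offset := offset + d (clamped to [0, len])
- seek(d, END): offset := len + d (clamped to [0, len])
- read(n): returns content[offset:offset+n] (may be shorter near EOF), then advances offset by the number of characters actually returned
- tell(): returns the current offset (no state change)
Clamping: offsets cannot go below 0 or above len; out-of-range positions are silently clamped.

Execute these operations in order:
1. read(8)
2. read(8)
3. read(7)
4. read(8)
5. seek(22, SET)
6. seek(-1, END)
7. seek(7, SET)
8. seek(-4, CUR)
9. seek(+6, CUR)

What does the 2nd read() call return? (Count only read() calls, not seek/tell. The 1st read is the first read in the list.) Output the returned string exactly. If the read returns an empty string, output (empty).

After 1 (read(8)): returned 'BAOOUSLJ', offset=8
After 2 (read(8)): returned 'BTZY34MJ', offset=16
After 3 (read(7)): returned 'X28OV4V', offset=23
After 4 (read(8)): returned 'WB', offset=25
After 5 (seek(22, SET)): offset=22
After 6 (seek(-1, END)): offset=24
After 7 (seek(7, SET)): offset=7
After 8 (seek(-4, CUR)): offset=3
After 9 (seek(+6, CUR)): offset=9

Answer: BTZY34MJ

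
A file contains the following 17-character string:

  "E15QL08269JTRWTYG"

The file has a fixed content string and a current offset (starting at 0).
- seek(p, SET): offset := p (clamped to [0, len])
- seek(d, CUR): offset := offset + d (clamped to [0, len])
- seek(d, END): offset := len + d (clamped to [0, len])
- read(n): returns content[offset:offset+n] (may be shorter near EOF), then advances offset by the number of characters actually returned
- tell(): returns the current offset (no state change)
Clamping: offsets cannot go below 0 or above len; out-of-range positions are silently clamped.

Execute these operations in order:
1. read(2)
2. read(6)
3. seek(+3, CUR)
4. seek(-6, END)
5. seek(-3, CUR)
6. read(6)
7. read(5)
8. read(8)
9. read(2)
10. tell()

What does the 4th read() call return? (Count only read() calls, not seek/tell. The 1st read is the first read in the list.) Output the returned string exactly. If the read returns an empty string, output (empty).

After 1 (read(2)): returned 'E1', offset=2
After 2 (read(6)): returned '5QL082', offset=8
After 3 (seek(+3, CUR)): offset=11
After 4 (seek(-6, END)): offset=11
After 5 (seek(-3, CUR)): offset=8
After 6 (read(6)): returned '69JTRW', offset=14
After 7 (read(5)): returned 'TYG', offset=17
After 8 (read(8)): returned '', offset=17
After 9 (read(2)): returned '', offset=17
After 10 (tell()): offset=17

Answer: TYG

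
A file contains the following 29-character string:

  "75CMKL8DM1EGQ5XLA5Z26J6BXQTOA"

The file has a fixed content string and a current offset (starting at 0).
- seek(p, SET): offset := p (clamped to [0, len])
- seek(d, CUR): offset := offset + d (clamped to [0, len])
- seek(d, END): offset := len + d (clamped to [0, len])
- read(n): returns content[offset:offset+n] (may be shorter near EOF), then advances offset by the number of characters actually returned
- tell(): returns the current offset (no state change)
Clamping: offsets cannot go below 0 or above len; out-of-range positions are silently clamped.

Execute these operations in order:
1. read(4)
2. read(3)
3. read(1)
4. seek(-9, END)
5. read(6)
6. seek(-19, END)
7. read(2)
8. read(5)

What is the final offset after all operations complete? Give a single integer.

After 1 (read(4)): returned '75CM', offset=4
After 2 (read(3)): returned 'KL8', offset=7
After 3 (read(1)): returned 'D', offset=8
After 4 (seek(-9, END)): offset=20
After 5 (read(6)): returned '6J6BXQ', offset=26
After 6 (seek(-19, END)): offset=10
After 7 (read(2)): returned 'EG', offset=12
After 8 (read(5)): returned 'Q5XLA', offset=17

Answer: 17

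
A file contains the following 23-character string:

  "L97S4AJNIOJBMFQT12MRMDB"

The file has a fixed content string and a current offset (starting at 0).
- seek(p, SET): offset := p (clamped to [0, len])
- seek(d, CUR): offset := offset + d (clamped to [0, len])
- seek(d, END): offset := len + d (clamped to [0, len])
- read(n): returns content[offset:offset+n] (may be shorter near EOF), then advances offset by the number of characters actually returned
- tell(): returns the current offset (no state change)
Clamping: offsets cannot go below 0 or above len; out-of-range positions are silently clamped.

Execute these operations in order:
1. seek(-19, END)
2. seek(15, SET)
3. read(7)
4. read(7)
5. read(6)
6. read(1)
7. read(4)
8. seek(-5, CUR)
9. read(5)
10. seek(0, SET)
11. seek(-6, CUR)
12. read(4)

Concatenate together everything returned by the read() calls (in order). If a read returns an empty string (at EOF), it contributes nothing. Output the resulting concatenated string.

Answer: T12MRMDBMRMDBL97S

Derivation:
After 1 (seek(-19, END)): offset=4
After 2 (seek(15, SET)): offset=15
After 3 (read(7)): returned 'T12MRMD', offset=22
After 4 (read(7)): returned 'B', offset=23
After 5 (read(6)): returned '', offset=23
After 6 (read(1)): returned '', offset=23
After 7 (read(4)): returned '', offset=23
After 8 (seek(-5, CUR)): offset=18
After 9 (read(5)): returned 'MRMDB', offset=23
After 10 (seek(0, SET)): offset=0
After 11 (seek(-6, CUR)): offset=0
After 12 (read(4)): returned 'L97S', offset=4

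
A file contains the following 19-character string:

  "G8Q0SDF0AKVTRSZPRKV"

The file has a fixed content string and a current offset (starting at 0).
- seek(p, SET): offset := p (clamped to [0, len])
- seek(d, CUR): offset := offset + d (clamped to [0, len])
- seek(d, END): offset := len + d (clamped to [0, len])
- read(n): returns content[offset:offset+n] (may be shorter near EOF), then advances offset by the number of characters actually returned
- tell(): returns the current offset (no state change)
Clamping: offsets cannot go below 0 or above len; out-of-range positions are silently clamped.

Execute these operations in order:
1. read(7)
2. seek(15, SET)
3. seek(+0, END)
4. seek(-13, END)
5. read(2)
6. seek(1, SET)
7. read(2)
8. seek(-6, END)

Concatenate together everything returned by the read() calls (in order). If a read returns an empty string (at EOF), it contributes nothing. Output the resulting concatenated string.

After 1 (read(7)): returned 'G8Q0SDF', offset=7
After 2 (seek(15, SET)): offset=15
After 3 (seek(+0, END)): offset=19
After 4 (seek(-13, END)): offset=6
After 5 (read(2)): returned 'F0', offset=8
After 6 (seek(1, SET)): offset=1
After 7 (read(2)): returned '8Q', offset=3
After 8 (seek(-6, END)): offset=13

Answer: G8Q0SDFF08Q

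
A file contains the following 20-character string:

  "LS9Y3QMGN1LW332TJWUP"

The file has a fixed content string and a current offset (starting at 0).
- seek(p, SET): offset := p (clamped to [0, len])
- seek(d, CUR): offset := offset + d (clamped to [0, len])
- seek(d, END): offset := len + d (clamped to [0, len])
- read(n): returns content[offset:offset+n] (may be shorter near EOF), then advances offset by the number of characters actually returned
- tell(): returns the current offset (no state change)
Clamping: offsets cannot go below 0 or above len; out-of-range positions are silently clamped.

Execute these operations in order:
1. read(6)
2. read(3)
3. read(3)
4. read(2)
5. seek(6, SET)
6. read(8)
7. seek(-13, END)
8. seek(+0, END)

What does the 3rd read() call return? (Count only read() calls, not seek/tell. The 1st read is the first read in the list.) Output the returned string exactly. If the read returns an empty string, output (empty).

Answer: 1LW

Derivation:
After 1 (read(6)): returned 'LS9Y3Q', offset=6
After 2 (read(3)): returned 'MGN', offset=9
After 3 (read(3)): returned '1LW', offset=12
After 4 (read(2)): returned '33', offset=14
After 5 (seek(6, SET)): offset=6
After 6 (read(8)): returned 'MGN1LW33', offset=14
After 7 (seek(-13, END)): offset=7
After 8 (seek(+0, END)): offset=20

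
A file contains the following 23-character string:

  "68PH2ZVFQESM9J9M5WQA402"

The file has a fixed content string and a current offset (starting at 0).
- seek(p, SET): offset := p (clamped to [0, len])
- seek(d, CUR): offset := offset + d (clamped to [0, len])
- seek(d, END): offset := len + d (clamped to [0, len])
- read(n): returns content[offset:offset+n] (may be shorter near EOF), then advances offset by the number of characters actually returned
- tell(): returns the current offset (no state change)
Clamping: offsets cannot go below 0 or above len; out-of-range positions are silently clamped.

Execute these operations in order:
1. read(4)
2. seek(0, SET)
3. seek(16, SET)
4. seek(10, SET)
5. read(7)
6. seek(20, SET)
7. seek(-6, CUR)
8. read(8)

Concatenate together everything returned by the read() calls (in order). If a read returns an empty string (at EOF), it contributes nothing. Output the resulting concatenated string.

Answer: 68PHSM9J9M59M5WQA40

Derivation:
After 1 (read(4)): returned '68PH', offset=4
After 2 (seek(0, SET)): offset=0
After 3 (seek(16, SET)): offset=16
After 4 (seek(10, SET)): offset=10
After 5 (read(7)): returned 'SM9J9M5', offset=17
After 6 (seek(20, SET)): offset=20
After 7 (seek(-6, CUR)): offset=14
After 8 (read(8)): returned '9M5WQA40', offset=22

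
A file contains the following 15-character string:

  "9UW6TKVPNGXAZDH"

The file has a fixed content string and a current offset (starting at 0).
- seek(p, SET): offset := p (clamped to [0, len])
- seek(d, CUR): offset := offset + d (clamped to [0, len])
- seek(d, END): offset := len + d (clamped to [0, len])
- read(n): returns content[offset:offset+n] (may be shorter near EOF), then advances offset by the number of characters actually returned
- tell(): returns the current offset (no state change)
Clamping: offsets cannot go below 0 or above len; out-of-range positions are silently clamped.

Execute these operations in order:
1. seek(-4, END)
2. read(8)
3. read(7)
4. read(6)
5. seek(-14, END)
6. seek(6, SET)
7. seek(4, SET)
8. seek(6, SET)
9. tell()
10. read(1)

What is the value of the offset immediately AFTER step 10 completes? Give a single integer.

After 1 (seek(-4, END)): offset=11
After 2 (read(8)): returned 'AZDH', offset=15
After 3 (read(7)): returned '', offset=15
After 4 (read(6)): returned '', offset=15
After 5 (seek(-14, END)): offset=1
After 6 (seek(6, SET)): offset=6
After 7 (seek(4, SET)): offset=4
After 8 (seek(6, SET)): offset=6
After 9 (tell()): offset=6
After 10 (read(1)): returned 'V', offset=7

Answer: 7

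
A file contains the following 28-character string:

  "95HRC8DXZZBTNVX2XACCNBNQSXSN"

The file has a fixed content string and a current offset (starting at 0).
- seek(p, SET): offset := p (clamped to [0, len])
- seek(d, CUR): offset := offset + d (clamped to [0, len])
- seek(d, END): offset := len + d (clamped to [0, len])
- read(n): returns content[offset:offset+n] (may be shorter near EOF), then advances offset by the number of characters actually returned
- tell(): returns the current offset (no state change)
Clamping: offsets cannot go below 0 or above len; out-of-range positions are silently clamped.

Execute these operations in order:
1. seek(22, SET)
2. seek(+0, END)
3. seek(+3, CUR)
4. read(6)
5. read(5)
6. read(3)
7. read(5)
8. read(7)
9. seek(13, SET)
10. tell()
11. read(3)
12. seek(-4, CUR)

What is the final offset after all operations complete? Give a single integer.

After 1 (seek(22, SET)): offset=22
After 2 (seek(+0, END)): offset=28
After 3 (seek(+3, CUR)): offset=28
After 4 (read(6)): returned '', offset=28
After 5 (read(5)): returned '', offset=28
After 6 (read(3)): returned '', offset=28
After 7 (read(5)): returned '', offset=28
After 8 (read(7)): returned '', offset=28
After 9 (seek(13, SET)): offset=13
After 10 (tell()): offset=13
After 11 (read(3)): returned 'VX2', offset=16
After 12 (seek(-4, CUR)): offset=12

Answer: 12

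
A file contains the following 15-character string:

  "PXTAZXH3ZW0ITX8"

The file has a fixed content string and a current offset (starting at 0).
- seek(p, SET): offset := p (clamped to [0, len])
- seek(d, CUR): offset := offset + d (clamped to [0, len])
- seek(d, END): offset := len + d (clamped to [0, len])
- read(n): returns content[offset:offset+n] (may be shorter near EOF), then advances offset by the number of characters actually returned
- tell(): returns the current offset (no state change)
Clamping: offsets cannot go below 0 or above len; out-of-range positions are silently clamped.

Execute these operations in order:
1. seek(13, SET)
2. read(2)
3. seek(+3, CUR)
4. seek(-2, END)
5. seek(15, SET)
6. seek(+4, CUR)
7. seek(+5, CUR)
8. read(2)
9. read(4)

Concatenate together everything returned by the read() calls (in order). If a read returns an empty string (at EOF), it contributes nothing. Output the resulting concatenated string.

Answer: X8

Derivation:
After 1 (seek(13, SET)): offset=13
After 2 (read(2)): returned 'X8', offset=15
After 3 (seek(+3, CUR)): offset=15
After 4 (seek(-2, END)): offset=13
After 5 (seek(15, SET)): offset=15
After 6 (seek(+4, CUR)): offset=15
After 7 (seek(+5, CUR)): offset=15
After 8 (read(2)): returned '', offset=15
After 9 (read(4)): returned '', offset=15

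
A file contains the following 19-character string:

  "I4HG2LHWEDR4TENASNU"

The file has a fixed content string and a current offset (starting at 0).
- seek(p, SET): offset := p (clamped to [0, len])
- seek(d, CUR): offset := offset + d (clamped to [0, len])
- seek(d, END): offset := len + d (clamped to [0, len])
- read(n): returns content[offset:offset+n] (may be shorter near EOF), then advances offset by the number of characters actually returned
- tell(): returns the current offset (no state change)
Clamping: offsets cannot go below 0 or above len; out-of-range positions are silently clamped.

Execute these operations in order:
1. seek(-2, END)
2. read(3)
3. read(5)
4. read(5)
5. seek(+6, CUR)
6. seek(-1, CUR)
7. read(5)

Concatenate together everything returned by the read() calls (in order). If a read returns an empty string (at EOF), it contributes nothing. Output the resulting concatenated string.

After 1 (seek(-2, END)): offset=17
After 2 (read(3)): returned 'NU', offset=19
After 3 (read(5)): returned '', offset=19
After 4 (read(5)): returned '', offset=19
After 5 (seek(+6, CUR)): offset=19
After 6 (seek(-1, CUR)): offset=18
After 7 (read(5)): returned 'U', offset=19

Answer: NUU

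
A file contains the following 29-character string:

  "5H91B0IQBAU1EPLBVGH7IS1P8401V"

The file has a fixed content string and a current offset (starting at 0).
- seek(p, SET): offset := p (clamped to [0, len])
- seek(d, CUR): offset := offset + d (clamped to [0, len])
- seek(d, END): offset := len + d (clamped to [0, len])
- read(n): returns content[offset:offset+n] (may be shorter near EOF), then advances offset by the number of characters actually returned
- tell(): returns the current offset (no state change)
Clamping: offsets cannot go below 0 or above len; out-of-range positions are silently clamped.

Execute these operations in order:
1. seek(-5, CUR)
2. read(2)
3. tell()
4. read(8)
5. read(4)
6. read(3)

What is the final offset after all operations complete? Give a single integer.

After 1 (seek(-5, CUR)): offset=0
After 2 (read(2)): returned '5H', offset=2
After 3 (tell()): offset=2
After 4 (read(8)): returned '91B0IQBA', offset=10
After 5 (read(4)): returned 'U1EP', offset=14
After 6 (read(3)): returned 'LBV', offset=17

Answer: 17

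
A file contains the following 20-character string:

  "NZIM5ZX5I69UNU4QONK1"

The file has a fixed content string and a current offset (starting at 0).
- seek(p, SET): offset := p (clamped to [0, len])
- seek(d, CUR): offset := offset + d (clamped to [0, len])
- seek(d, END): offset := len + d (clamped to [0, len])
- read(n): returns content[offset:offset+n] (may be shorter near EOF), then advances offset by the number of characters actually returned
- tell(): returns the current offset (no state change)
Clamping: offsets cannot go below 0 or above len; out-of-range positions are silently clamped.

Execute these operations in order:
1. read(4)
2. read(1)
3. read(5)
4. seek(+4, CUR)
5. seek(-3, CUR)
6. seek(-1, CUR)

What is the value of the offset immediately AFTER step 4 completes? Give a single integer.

Answer: 14

Derivation:
After 1 (read(4)): returned 'NZIM', offset=4
After 2 (read(1)): returned '5', offset=5
After 3 (read(5)): returned 'ZX5I6', offset=10
After 4 (seek(+4, CUR)): offset=14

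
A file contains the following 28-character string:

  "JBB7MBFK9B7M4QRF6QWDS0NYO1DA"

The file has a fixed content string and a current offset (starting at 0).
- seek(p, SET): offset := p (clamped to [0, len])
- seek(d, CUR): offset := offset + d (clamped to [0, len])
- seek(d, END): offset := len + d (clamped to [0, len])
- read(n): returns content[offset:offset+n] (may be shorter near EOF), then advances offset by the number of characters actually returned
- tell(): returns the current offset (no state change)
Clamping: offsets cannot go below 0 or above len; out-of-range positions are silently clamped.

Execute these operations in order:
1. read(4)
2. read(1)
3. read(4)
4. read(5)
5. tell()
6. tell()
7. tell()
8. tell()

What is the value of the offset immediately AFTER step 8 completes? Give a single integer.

After 1 (read(4)): returned 'JBB7', offset=4
After 2 (read(1)): returned 'M', offset=5
After 3 (read(4)): returned 'BFK9', offset=9
After 4 (read(5)): returned 'B7M4Q', offset=14
After 5 (tell()): offset=14
After 6 (tell()): offset=14
After 7 (tell()): offset=14
After 8 (tell()): offset=14

Answer: 14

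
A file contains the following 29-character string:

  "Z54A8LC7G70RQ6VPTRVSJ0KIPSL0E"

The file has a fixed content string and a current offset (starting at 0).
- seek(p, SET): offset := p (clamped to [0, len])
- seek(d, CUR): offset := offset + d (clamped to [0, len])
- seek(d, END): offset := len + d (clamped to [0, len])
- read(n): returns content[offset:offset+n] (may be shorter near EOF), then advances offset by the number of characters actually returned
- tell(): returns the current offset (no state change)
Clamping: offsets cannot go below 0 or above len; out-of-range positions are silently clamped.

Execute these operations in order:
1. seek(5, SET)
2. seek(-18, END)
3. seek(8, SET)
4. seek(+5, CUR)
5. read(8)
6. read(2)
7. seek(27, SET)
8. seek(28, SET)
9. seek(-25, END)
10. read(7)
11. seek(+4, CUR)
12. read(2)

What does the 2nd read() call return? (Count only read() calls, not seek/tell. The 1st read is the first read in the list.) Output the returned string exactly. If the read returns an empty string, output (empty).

After 1 (seek(5, SET)): offset=5
After 2 (seek(-18, END)): offset=11
After 3 (seek(8, SET)): offset=8
After 4 (seek(+5, CUR)): offset=13
After 5 (read(8)): returned '6VPTRVSJ', offset=21
After 6 (read(2)): returned '0K', offset=23
After 7 (seek(27, SET)): offset=27
After 8 (seek(28, SET)): offset=28
After 9 (seek(-25, END)): offset=4
After 10 (read(7)): returned '8LC7G70', offset=11
After 11 (seek(+4, CUR)): offset=15
After 12 (read(2)): returned 'PT', offset=17

Answer: 0K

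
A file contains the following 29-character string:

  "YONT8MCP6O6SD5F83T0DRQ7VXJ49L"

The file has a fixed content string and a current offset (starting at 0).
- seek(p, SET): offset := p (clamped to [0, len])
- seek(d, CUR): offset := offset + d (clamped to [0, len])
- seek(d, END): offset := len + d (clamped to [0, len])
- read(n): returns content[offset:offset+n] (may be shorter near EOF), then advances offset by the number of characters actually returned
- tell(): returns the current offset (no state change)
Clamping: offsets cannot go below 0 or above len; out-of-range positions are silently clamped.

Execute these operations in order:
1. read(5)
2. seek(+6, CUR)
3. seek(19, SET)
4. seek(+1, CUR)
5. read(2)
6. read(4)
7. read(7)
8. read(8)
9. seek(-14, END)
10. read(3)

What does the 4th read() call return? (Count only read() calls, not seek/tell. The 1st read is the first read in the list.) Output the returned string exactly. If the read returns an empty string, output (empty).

Answer: 49L

Derivation:
After 1 (read(5)): returned 'YONT8', offset=5
After 2 (seek(+6, CUR)): offset=11
After 3 (seek(19, SET)): offset=19
After 4 (seek(+1, CUR)): offset=20
After 5 (read(2)): returned 'RQ', offset=22
After 6 (read(4)): returned '7VXJ', offset=26
After 7 (read(7)): returned '49L', offset=29
After 8 (read(8)): returned '', offset=29
After 9 (seek(-14, END)): offset=15
After 10 (read(3)): returned '83T', offset=18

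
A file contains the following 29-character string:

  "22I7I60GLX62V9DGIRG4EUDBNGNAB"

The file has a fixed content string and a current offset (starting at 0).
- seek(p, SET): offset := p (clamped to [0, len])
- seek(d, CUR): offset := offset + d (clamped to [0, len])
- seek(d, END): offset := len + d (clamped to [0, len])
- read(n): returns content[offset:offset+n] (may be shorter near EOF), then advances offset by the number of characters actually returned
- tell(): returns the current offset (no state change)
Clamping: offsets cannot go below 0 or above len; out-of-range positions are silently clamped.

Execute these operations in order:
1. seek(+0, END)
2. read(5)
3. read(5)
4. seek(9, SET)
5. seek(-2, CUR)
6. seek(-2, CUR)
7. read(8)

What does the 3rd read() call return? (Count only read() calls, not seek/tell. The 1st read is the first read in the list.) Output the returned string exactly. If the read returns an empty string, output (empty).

After 1 (seek(+0, END)): offset=29
After 2 (read(5)): returned '', offset=29
After 3 (read(5)): returned '', offset=29
After 4 (seek(9, SET)): offset=9
After 5 (seek(-2, CUR)): offset=7
After 6 (seek(-2, CUR)): offset=5
After 7 (read(8)): returned '60GLX62V', offset=13

Answer: 60GLX62V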